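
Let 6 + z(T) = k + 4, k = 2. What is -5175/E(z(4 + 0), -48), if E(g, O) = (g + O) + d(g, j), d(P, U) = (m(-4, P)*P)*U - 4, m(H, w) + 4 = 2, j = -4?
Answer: 5175/52 ≈ 99.519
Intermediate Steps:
m(H, w) = -2 (m(H, w) = -4 + 2 = -2)
z(T) = 0 (z(T) = -6 + (2 + 4) = -6 + 6 = 0)
d(P, U) = -4 - 2*P*U (d(P, U) = (-2*P)*U - 4 = -2*P*U - 4 = -4 - 2*P*U)
E(g, O) = -4 + O + 9*g (E(g, O) = (g + O) + (-4 - 2*g*(-4)) = (O + g) + (-4 + 8*g) = -4 + O + 9*g)
-5175/E(z(4 + 0), -48) = -5175/(-4 - 48 + 9*0) = -5175/(-4 - 48 + 0) = -5175/(-52) = -5175*(-1/52) = 5175/52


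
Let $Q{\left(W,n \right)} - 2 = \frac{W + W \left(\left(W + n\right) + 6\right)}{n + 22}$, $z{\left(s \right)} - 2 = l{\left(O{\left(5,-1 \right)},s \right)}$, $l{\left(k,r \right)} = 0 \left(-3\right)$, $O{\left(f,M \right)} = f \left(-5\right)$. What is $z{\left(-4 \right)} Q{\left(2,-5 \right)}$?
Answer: $\frac{84}{17} \approx 4.9412$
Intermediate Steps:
$O{\left(f,M \right)} = - 5 f$
$l{\left(k,r \right)} = 0$
$z{\left(s \right)} = 2$ ($z{\left(s \right)} = 2 + 0 = 2$)
$Q{\left(W,n \right)} = 2 + \frac{W + W \left(6 + W + n\right)}{22 + n}$ ($Q{\left(W,n \right)} = 2 + \frac{W + W \left(\left(W + n\right) + 6\right)}{n + 22} = 2 + \frac{W + W \left(6 + W + n\right)}{22 + n}$)
$z{\left(-4 \right)} Q{\left(2,-5 \right)} = 2 \frac{44 + 2^{2} + 2 \left(-5\right) + 7 \cdot 2 + 2 \left(-5\right)}{22 - 5} = 2 \frac{44 + 4 - 10 + 14 - 10}{17} = 2 \cdot \frac{1}{17} \cdot 42 = 2 \cdot \frac{42}{17} = \frac{84}{17}$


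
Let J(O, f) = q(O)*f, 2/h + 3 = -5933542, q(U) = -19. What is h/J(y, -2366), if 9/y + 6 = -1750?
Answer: -1/133368290965 ≈ -7.4980e-12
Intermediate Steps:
y = -9/1756 (y = 9/(-6 - 1750) = 9/(-1756) = 9*(-1/1756) = -9/1756 ≈ -0.0051253)
h = -2/5933545 (h = 2/(-3 - 5933542) = 2/(-5933545) = 2*(-1/5933545) = -2/5933545 ≈ -3.3707e-7)
J(O, f) = -19*f
h/J(y, -2366) = -2/(5933545*((-19*(-2366)))) = -2/5933545/44954 = -2/5933545*1/44954 = -1/133368290965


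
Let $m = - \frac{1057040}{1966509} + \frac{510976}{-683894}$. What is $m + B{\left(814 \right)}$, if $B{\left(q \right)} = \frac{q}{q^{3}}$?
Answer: $- \frac{572396868414741089}{445557282045627708} \approx -1.2847$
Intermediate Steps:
$B{\left(q \right)} = \frac{1}{q^{2}}$ ($B{\left(q \right)} = \frac{q}{q^{3}} = \frac{1}{q^{2}}$)
$m = - \frac{863871108272}{672441853023}$ ($m = \left(-1057040\right) \frac{1}{1966509} + 510976 \left(- \frac{1}{683894}\right) = - \frac{1057040}{1966509} - \frac{255488}{341947} = - \frac{863871108272}{672441853023} \approx -1.2847$)
$m + B{\left(814 \right)} = - \frac{863871108272}{672441853023} + \frac{1}{662596} = - \frac{572396868414741089}{445557282045627708}$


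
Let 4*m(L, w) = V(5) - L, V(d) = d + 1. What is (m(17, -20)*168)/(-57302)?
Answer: 33/4093 ≈ 0.0080625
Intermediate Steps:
V(d) = 1 + d
m(L, w) = 3/2 - L/4 (m(L, w) = ((1 + 5) - L)/4 = (6 - L)/4 = 3/2 - L/4)
(m(17, -20)*168)/(-57302) = ((3/2 - ¼*17)*168)/(-57302) = ((3/2 - 17/4)*168)*(-1/57302) = -11/4*168*(-1/57302) = -462*(-1/57302) = 33/4093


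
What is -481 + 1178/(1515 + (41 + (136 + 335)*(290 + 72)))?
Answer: -41379360/86029 ≈ -480.99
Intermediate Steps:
-481 + 1178/(1515 + (41 + (136 + 335)*(290 + 72))) = -481 + 1178/(1515 + (41 + 471*362)) = -481 + 1178/(1515 + (41 + 170502)) = -481 + 1178/(1515 + 170543) = -481 + 1178/172058 = -481 + (1/172058)*1178 = -481 + 589/86029 = -41379360/86029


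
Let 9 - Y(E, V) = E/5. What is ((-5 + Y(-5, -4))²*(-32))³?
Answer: -512000000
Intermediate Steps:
Y(E, V) = 9 - E/5
((-5 + Y(-5, -4))²*(-32))³ = ((-5 + (9 - ⅕*(-5)))²*(-32))³ = ((-5 + (9 + 1))²*(-32))³ = ((-5 + 10)²*(-32))³ = (5²*(-32))³ = (25*(-32))³ = (-800)³ = -512000000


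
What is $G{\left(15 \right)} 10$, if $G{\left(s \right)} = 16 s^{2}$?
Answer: $36000$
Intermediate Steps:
$G{\left(15 \right)} 10 = 16 \cdot 15^{2} \cdot 10 = 16 \cdot 225 \cdot 10 = 3600 \cdot 10 = 36000$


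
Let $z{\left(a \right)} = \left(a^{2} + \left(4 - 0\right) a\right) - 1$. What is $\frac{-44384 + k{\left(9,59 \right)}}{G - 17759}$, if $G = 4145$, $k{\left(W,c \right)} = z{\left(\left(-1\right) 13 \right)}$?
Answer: $\frac{7378}{2269} \approx 3.2517$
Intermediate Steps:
$z{\left(a \right)} = -1 + a^{2} + 4 a$ ($z{\left(a \right)} = \left(a^{2} + \left(4 + 0\right) a\right) - 1 = \left(a^{2} + 4 a\right) - 1 = -1 + a^{2} + 4 a$)
$k{\left(W,c \right)} = 116$ ($k{\left(W,c \right)} = -1 + \left(\left(-1\right) 13\right)^{2} + 4 \left(\left(-1\right) 13\right) = -1 + \left(-13\right)^{2} + 4 \left(-13\right) = -1 + 169 - 52 = 116$)
$\frac{-44384 + k{\left(9,59 \right)}}{G - 17759} = \frac{-44384 + 116}{4145 - 17759} = - \frac{44268}{-13614} = \left(-44268\right) \left(- \frac{1}{13614}\right) = \frac{7378}{2269}$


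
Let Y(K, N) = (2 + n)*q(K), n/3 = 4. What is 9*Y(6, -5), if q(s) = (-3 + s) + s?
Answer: 1134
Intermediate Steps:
q(s) = -3 + 2*s
n = 12 (n = 3*4 = 12)
Y(K, N) = -42 + 28*K (Y(K, N) = (2 + 12)*(-3 + 2*K) = 14*(-3 + 2*K) = -42 + 28*K)
9*Y(6, -5) = 9*(-42 + 28*6) = 9*(-42 + 168) = 9*126 = 1134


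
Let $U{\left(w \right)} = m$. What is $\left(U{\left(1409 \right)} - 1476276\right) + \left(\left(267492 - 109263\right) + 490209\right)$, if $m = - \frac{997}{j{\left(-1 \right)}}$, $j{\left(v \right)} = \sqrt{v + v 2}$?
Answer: $-827838 + \frac{997 i \sqrt{3}}{3} \approx -8.2784 \cdot 10^{5} + 575.62 i$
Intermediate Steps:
$j{\left(v \right)} = \sqrt{3} \sqrt{v}$ ($j{\left(v \right)} = \sqrt{v + 2 v} = \sqrt{3 v} = \sqrt{3} \sqrt{v}$)
$m = \frac{997 i \sqrt{3}}{3}$ ($m = - \frac{997}{\sqrt{3} \sqrt{-1}} = - \frac{997}{\sqrt{3} i} = - \frac{997}{i \sqrt{3}} = - 997 \left(- \frac{i \sqrt{3}}{3}\right) = \frac{997 i \sqrt{3}}{3} \approx 575.62 i$)
$U{\left(w \right)} = \frac{997 i \sqrt{3}}{3}$
$\left(U{\left(1409 \right)} - 1476276\right) + \left(\left(267492 - 109263\right) + 490209\right) = \left(\frac{997 i \sqrt{3}}{3} - 1476276\right) + \left(\left(267492 - 109263\right) + 490209\right) = \left(-1476276 + \frac{997 i \sqrt{3}}{3}\right) + \left(158229 + 490209\right) = \left(-1476276 + \frac{997 i \sqrt{3}}{3}\right) + 648438 = -827838 + \frac{997 i \sqrt{3}}{3}$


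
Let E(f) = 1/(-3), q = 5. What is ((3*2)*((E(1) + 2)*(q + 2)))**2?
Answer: 4900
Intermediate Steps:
E(f) = -1/3
((3*2)*((E(1) + 2)*(q + 2)))**2 = ((3*2)*((-1/3 + 2)*(5 + 2)))**2 = (6*((5/3)*7))**2 = (6*(35/3))**2 = 70**2 = 4900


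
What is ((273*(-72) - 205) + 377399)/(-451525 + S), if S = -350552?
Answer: -357538/802077 ≈ -0.44577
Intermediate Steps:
((273*(-72) - 205) + 377399)/(-451525 + S) = ((273*(-72) - 205) + 377399)/(-451525 - 350552) = ((-19656 - 205) + 377399)/(-802077) = (-19861 + 377399)*(-1/802077) = 357538*(-1/802077) = -357538/802077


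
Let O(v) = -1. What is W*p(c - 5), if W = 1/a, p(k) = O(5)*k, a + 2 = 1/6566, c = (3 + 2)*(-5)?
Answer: -65660/4377 ≈ -15.001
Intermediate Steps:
c = -25 (c = 5*(-5) = -25)
a = -13131/6566 (a = -2 + 1/6566 = -13131/6566 ≈ -1.9998)
p(k) = -k
W = -6566/13131 (W = 1/(-13131/6566) = -6566/13131 ≈ -0.50004)
W*p(c - 5) = -(-6566)*(-25 - 5)/13131 = -(-6566)*(-30)/13131 = -6566/13131*30 = -65660/4377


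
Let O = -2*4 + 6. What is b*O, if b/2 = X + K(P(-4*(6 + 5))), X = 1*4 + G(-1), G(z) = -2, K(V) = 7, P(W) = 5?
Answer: -36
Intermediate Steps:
X = 2 (X = 1*4 - 2 = 4 - 2 = 2)
b = 18 (b = 2*(2 + 7) = 2*9 = 18)
O = -2 (O = -8 + 6 = -2)
b*O = 18*(-2) = -36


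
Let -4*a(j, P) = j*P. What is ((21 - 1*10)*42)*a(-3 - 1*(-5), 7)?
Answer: -1617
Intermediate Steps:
a(j, P) = -P*j/4 (a(j, P) = -j*P/4 = -P*j/4)
((21 - 1*10)*42)*a(-3 - 1*(-5), 7) = ((21 - 1*10)*42)*(-¼*7*(-3 - 1*(-5))) = ((21 - 10)*42)*(-¼*7*(-3 + 5)) = (11*42)*(-¼*7*2) = 462*(-7/2) = -1617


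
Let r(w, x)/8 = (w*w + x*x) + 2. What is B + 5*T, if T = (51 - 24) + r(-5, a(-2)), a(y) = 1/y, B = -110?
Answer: 1115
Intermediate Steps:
r(w, x) = 16 + 8*w**2 + 8*x**2 (r(w, x) = 8*((w*w + x*x) + 2) = 8*((w**2 + x**2) + 2) = 8*(2 + w**2 + x**2) = 16 + 8*w**2 + 8*x**2)
T = 245 (T = (51 - 24) + (16 + 8*(-5)**2 + 8*(1/(-2))**2) = 27 + (16 + 8*25 + 8*(-1/2)**2) = 27 + (16 + 200 + 8*(1/4)) = 27 + (16 + 200 + 2) = 27 + 218 = 245)
B + 5*T = -110 + 5*245 = -110 + 1225 = 1115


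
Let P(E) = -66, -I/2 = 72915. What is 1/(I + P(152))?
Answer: -1/145896 ≈ -6.8542e-6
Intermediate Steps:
I = -145830 (I = -2*72915 = -145830)
1/(I + P(152)) = 1/(-145830 - 66) = 1/(-145896) = -1/145896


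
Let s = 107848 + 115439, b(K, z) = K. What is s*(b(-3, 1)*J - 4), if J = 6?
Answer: -4912314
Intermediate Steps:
s = 223287
s*(b(-3, 1)*J - 4) = 223287*(-3*6 - 4) = 223287*(-18 - 4) = 223287*(-22) = -4912314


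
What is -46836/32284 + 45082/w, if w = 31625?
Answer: -6440303/255245375 ≈ -0.025232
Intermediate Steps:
-46836/32284 + 45082/w = -46836/32284 + 45082/31625 = -46836*1/32284 + 45082*(1/31625) = -11709/8071 + 45082/31625 = -6440303/255245375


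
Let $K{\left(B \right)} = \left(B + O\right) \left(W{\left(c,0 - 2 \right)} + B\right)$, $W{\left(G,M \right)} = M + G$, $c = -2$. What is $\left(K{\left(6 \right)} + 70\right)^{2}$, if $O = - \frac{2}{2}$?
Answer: $6400$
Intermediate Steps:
$W{\left(G,M \right)} = G + M$
$O = -1$ ($O = \left(-2\right) \frac{1}{2} = -1$)
$K{\left(B \right)} = \left(-1 + B\right) \left(-4 + B\right)$ ($K{\left(B \right)} = \left(B - 1\right) \left(\left(-2 + \left(0 - 2\right)\right) + B\right) = \left(-1 + B\right) \left(\left(-2 + \left(0 - 2\right)\right) + B\right) = \left(-1 + B\right) \left(\left(-2 - 2\right) + B\right) = \left(-1 + B\right) \left(-4 + B\right)$)
$\left(K{\left(6 \right)} + 70\right)^{2} = \left(\left(4 + 6^{2} - 30\right) + 70\right)^{2} = \left(\left(4 + 36 - 30\right) + 70\right)^{2} = \left(10 + 70\right)^{2} = 80^{2} = 6400$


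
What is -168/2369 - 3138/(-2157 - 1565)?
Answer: 3404313/4408709 ≈ 0.77218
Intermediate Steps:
-168/2369 - 3138/(-2157 - 1565) = -168*1/2369 - 3138/(-3722) = -168/2369 - 3138*(-1/3722) = -168/2369 + 1569/1861 = 3404313/4408709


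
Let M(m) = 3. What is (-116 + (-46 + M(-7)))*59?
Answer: -9381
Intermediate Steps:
(-116 + (-46 + M(-7)))*59 = (-116 + (-46 + 3))*59 = (-116 - 43)*59 = -159*59 = -9381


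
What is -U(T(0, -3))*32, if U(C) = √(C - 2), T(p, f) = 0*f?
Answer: -32*I*√2 ≈ -45.255*I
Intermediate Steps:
T(p, f) = 0
U(C) = √(-2 + C)
-U(T(0, -3))*32 = -√(-2 + 0)*32 = -√(-2)*32 = -I*√2*32 = -32*I*√2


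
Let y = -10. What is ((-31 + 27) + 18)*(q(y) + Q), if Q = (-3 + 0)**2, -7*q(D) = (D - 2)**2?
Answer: -162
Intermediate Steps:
q(D) = -(-2 + D)**2/7 (q(D) = -(D - 2)**2/7 = -(-2 + D)**2/7)
Q = 9 (Q = (-3)**2 = 9)
((-31 + 27) + 18)*(q(y) + Q) = ((-31 + 27) + 18)*(-(-2 - 10)**2/7 + 9) = (-4 + 18)*(-1/7*(-12)**2 + 9) = 14*(-1/7*144 + 9) = 14*(-144/7 + 9) = 14*(-81/7) = -162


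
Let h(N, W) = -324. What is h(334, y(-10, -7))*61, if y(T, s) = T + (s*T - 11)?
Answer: -19764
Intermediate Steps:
y(T, s) = -11 + T + T*s (y(T, s) = T + (T*s - 11) = T + (-11 + T*s) = -11 + T + T*s)
h(334, y(-10, -7))*61 = -324*61 = -19764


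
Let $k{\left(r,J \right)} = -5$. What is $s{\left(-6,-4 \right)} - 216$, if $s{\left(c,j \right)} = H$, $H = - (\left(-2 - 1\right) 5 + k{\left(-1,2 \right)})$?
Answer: $-196$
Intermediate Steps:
$H = 20$ ($H = - (\left(-2 - 1\right) 5 - 5) = - (\left(-3\right) 5 - 5) = - (-15 - 5) = \left(-1\right) \left(-20\right) = 20$)
$s{\left(c,j \right)} = 20$
$s{\left(-6,-4 \right)} - 216 = 20 - 216 = -196$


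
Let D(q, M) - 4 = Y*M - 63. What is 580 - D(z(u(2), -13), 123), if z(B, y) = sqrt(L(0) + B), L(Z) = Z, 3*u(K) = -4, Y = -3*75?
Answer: 28314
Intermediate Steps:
Y = -225
u(K) = -4/3 (u(K) = (1/3)*(-4) = -4/3)
z(B, y) = sqrt(B) (z(B, y) = sqrt(0 + B) = sqrt(B))
D(q, M) = -59 - 225*M (D(q, M) = 4 + (-225*M - 63) = 4 + (-63 - 225*M) = -59 - 225*M)
580 - D(z(u(2), -13), 123) = 580 - (-59 - 225*123) = 580 - (-59 - 27675) = 580 - 1*(-27734) = 580 + 27734 = 28314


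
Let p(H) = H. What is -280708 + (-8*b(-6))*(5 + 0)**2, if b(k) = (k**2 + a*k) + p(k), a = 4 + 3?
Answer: -278308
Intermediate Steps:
a = 7
b(k) = k**2 + 8*k (b(k) = (k**2 + 7*k) + k = k**2 + 8*k)
-280708 + (-8*b(-6))*(5 + 0)**2 = -280708 + (-(-48)*(8 - 6))*(5 + 0)**2 = -280708 - (-48)*2*5**2 = -280708 - 8*(-12)*25 = -280708 + 96*25 = -280708 + 2400 = -278308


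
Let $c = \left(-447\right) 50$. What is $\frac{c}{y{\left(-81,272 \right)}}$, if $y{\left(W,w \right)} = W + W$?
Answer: $\frac{3725}{27} \approx 137.96$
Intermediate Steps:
$y{\left(W,w \right)} = 2 W$
$c = -22350$
$\frac{c}{y{\left(-81,272 \right)}} = - \frac{22350}{2 \left(-81\right)} = - \frac{22350}{-162} = \left(-22350\right) \left(- \frac{1}{162}\right) = \frac{3725}{27}$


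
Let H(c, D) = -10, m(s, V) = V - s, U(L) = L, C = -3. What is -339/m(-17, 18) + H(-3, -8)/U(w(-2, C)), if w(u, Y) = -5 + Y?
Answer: -1181/140 ≈ -8.4357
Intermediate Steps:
-339/m(-17, 18) + H(-3, -8)/U(w(-2, C)) = -339/(18 - 1*(-17)) - 10/(-5 - 3) = -339/(18 + 17) - 10/(-8) = -339/35 - 10*(-⅛) = -339*1/35 + 5/4 = -339/35 + 5/4 = -1181/140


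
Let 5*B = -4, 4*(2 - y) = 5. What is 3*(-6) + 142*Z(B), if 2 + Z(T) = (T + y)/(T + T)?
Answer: -4761/16 ≈ -297.56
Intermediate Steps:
y = ¾ (y = 2 - ¼*5 = 2 - 5/4 = ¾ ≈ 0.75000)
B = -⅘ (B = (⅕)*(-4) = -⅘ ≈ -0.80000)
Z(T) = -2 + (¾ + T)/(2*T) (Z(T) = -2 + (T + ¾)/(T + T) = -2 + (¾ + T)/((2*T)) = -2 + (¾ + T)*(1/(2*T)) = -2 + (¾ + T)/(2*T))
3*(-6) + 142*Z(B) = 3*(-6) + 142*(3*(1 - 4*(-⅘))/(8*(-⅘))) = -18 + 142*((3/8)*(-5/4)*(1 + 16/5)) = -18 + 142*((3/8)*(-5/4)*(21/5)) = -18 + 142*(-63/32) = -18 - 4473/16 = -4761/16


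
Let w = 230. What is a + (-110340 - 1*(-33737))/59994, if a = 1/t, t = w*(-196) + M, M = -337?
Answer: -1159712815/908249166 ≈ -1.2769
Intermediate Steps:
t = -45417 (t = 230*(-196) - 337 = -45080 - 337 = -45417)
a = -1/45417 (a = 1/(-45417) = -1/45417 ≈ -2.2018e-5)
a + (-110340 - 1*(-33737))/59994 = -1/45417 + (-110340 - 1*(-33737))/59994 = -1/45417 + (-110340 + 33737)*(1/59994) = -1/45417 - 76603*1/59994 = -1/45417 - 76603/59994 = -1159712815/908249166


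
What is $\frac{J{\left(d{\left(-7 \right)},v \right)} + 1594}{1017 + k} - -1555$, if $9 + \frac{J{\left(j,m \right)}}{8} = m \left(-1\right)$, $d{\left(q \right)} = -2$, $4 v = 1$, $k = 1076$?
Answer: $\frac{3256135}{2093} \approx 1555.7$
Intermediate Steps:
$v = \frac{1}{4}$ ($v = \frac{1}{4} \cdot 1 = \frac{1}{4} \approx 0.25$)
$J{\left(j,m \right)} = -72 - 8 m$ ($J{\left(j,m \right)} = -72 + 8 m \left(-1\right) = -72 + 8 \left(- m\right) = -72 - 8 m$)
$\frac{J{\left(d{\left(-7 \right)},v \right)} + 1594}{1017 + k} - -1555 = \frac{\left(-72 - 2\right) + 1594}{1017 + 1076} - -1555 = \frac{\left(-72 - 2\right) + 1594}{2093} + 1555 = \left(-74 + 1594\right) \frac{1}{2093} + 1555 = 1520 \cdot \frac{1}{2093} + 1555 = \frac{1520}{2093} + 1555 = \frac{3256135}{2093}$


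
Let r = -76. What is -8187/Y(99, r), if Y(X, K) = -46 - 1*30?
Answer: 8187/76 ≈ 107.72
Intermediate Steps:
Y(X, K) = -76 (Y(X, K) = -46 - 30 = -76)
-8187/Y(99, r) = -8187/(-76) = -8187*(-1/76) = 8187/76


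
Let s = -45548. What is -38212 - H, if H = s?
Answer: 7336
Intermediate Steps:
H = -45548
-38212 - H = -38212 - 1*(-45548) = -38212 + 45548 = 7336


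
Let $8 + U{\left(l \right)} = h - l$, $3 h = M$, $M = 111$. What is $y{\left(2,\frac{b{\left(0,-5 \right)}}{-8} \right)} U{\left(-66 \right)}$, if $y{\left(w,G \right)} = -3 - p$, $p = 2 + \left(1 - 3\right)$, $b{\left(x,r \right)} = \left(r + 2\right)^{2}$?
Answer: $-285$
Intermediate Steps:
$h = 37$ ($h = \frac{1}{3} \cdot 111 = 37$)
$b{\left(x,r \right)} = \left(2 + r\right)^{2}$
$p = 0$ ($p = 2 + \left(1 - 3\right) = 2 - 2 = 0$)
$y{\left(w,G \right)} = -3$ ($y{\left(w,G \right)} = -3 - 0 = -3 + 0 = -3$)
$U{\left(l \right)} = 29 - l$ ($U{\left(l \right)} = -8 - \left(-37 + l\right) = 29 - l$)
$y{\left(2,\frac{b{\left(0,-5 \right)}}{-8} \right)} U{\left(-66 \right)} = - 3 \left(29 - -66\right) = - 3 \left(29 + 66\right) = \left(-3\right) 95 = -285$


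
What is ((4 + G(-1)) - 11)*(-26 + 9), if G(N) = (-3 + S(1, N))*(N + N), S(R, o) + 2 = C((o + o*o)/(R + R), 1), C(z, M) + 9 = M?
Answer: -323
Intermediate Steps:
C(z, M) = -9 + M
S(R, o) = -10 (S(R, o) = -2 + (-9 + 1) = -2 - 8 = -10)
G(N) = -26*N (G(N) = (-3 - 10)*(N + N) = -26*N)
((4 + G(-1)) - 11)*(-26 + 9) = ((4 - 26*(-1)) - 11)*(-26 + 9) = ((4 + 26) - 11)*(-17) = (30 - 11)*(-17) = 19*(-17) = -323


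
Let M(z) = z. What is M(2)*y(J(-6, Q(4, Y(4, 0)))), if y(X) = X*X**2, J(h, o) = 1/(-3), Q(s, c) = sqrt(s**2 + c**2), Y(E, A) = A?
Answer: -2/27 ≈ -0.074074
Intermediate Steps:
Q(s, c) = sqrt(c**2 + s**2)
J(h, o) = -1/3
y(X) = X**3
M(2)*y(J(-6, Q(4, Y(4, 0)))) = 2*(-1/3)**3 = 2*(-1/27) = -2/27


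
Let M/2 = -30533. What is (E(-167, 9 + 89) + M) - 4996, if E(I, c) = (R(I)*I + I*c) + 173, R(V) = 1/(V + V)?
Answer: -164509/2 ≈ -82255.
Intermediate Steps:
M = -61066 (M = 2*(-30533) = -61066)
R(V) = 1/(2*V)
E(I, c) = 347/2 + I*c (E(I, c) = ((1/(2*I))*I + I*c) + 173 = (½ + I*c) + 173 = 347/2 + I*c)
(E(-167, 9 + 89) + M) - 4996 = ((347/2 - 167*(9 + 89)) - 61066) - 4996 = ((347/2 - 167*98) - 61066) - 4996 = ((347/2 - 16366) - 61066) - 4996 = (-32385/2 - 61066) - 4996 = -154517/2 - 4996 = -164509/2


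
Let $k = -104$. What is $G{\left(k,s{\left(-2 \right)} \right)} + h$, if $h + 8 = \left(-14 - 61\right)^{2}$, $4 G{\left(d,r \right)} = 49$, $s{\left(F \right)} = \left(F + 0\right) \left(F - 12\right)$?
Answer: $\frac{22517}{4} \approx 5629.3$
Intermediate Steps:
$s{\left(F \right)} = F \left(-12 + F\right)$
$G{\left(d,r \right)} = \frac{49}{4}$ ($G{\left(d,r \right)} = \frac{1}{4} \cdot 49 = \frac{49}{4}$)
$h = 5617$ ($h = -8 + \left(-14 - 61\right)^{2} = -8 + \left(-75\right)^{2} = -8 + 5625 = 5617$)
$G{\left(k,s{\left(-2 \right)} \right)} + h = \frac{49}{4} + 5617 = \frac{22517}{4}$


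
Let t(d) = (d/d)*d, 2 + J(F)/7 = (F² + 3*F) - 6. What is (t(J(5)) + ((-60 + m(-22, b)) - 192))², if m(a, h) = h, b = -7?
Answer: 1225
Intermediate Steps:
J(F) = -56 + 7*F² + 21*F (J(F) = -14 + 7*((F² + 3*F) - 6) = -14 + 7*(-6 + F² + 3*F) = -14 + (-42 + 7*F² + 21*F) = -56 + 7*F² + 21*F)
t(d) = d (t(d) = 1*d = d)
(t(J(5)) + ((-60 + m(-22, b)) - 192))² = ((-56 + 7*5² + 21*5) + ((-60 - 7) - 192))² = ((-56 + 7*25 + 105) + (-67 - 192))² = ((-56 + 175 + 105) - 259)² = (224 - 259)² = (-35)² = 1225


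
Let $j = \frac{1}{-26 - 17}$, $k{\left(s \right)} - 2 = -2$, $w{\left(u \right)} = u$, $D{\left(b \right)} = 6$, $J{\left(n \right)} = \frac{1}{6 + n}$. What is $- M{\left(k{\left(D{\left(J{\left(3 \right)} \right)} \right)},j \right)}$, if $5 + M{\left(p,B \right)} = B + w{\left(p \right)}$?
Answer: $\frac{216}{43} \approx 5.0233$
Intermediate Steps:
$k{\left(s \right)} = 0$ ($k{\left(s \right)} = 2 - 2 = 0$)
$j = - \frac{1}{43}$ ($j = \frac{1}{-43} = - \frac{1}{43} \approx -0.023256$)
$M{\left(p,B \right)} = -5 + B + p$ ($M{\left(p,B \right)} = -5 + \left(B + p\right) = -5 + B + p$)
$- M{\left(k{\left(D{\left(J{\left(3 \right)} \right)} \right)},j \right)} = - (-5 - \frac{1}{43} + 0) = \left(-1\right) \left(- \frac{216}{43}\right) = \frac{216}{43}$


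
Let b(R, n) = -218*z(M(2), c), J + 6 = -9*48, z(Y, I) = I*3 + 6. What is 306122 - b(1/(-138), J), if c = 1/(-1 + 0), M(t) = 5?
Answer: 306776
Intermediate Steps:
c = -1 (c = 1/(-1) = -1)
z(Y, I) = 6 + 3*I (z(Y, I) = 3*I + 6 = 6 + 3*I)
J = -438 (J = -6 - 9*48 = -6 - 432 = -438)
b(R, n) = -654 (b(R, n) = -218*(6 + 3*(-1)) = -218*(6 - 3) = -218*3 = -654)
306122 - b(1/(-138), J) = 306122 - 1*(-654) = 306122 + 654 = 306776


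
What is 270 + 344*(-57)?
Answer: -19338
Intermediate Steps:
270 + 344*(-57) = 270 - 19608 = -19338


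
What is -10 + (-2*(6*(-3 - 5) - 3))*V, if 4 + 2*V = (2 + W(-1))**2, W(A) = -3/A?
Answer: 1061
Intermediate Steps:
V = 21/2 (V = -2 + (2 - 3/(-1))**2/2 = -2 + (2 - 3*(-1))**2/2 = -2 + (2 + 3)**2/2 = -2 + (1/2)*5**2 = -2 + (1/2)*25 = -2 + 25/2 = 21/2 ≈ 10.500)
-10 + (-2*(6*(-3 - 5) - 3))*V = -10 - 2*(6*(-3 - 5) - 3)*(21/2) = -10 - 2*(6*(-8) - 3)*(21/2) = -10 - 2*(-48 - 3)*(21/2) = -10 - 2*(-51)*(21/2) = -10 + 102*(21/2) = -10 + 1071 = 1061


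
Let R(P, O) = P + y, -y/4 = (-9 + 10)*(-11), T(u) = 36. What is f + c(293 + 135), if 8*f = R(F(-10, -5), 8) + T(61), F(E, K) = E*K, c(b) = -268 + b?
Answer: 705/4 ≈ 176.25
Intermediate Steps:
y = 44 (y = -4*(-9 + 10)*(-11) = -4*(-11) = 44)
R(P, O) = 44 + P (R(P, O) = P + 44 = 44 + P)
f = 65/4 (f = ((44 - 10*(-5)) + 36)/8 = ((44 + 50) + 36)/8 = (94 + 36)/8 = (⅛)*130 = 65/4 ≈ 16.250)
f + c(293 + 135) = 65/4 + (-268 + (293 + 135)) = 65/4 + (-268 + 428) = 65/4 + 160 = 705/4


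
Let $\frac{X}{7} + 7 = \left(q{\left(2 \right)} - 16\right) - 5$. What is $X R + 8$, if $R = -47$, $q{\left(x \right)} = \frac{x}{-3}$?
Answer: $\frac{28318}{3} \approx 9439.3$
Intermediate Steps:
$q{\left(x \right)} = - \frac{x}{3}$ ($q{\left(x \right)} = x \left(- \frac{1}{3}\right) = - \frac{x}{3}$)
$X = - \frac{602}{3}$ ($X = -49 + 7 \left(\left(\left(- \frac{1}{3}\right) 2 - 16\right) - 5\right) = -49 + 7 \left(\left(- \frac{2}{3} - 16\right) - 5\right) = -49 + 7 \left(- \frac{50}{3} - 5\right) = -49 + 7 \left(- \frac{65}{3}\right) = -49 - \frac{455}{3} = - \frac{602}{3} \approx -200.67$)
$X R + 8 = \left(- \frac{602}{3}\right) \left(-47\right) + 8 = \frac{28294}{3} + 8 = \frac{28318}{3}$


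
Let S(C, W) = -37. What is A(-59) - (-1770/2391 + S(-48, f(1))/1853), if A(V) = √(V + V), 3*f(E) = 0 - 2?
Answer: 1122759/1476841 + I*√118 ≈ 0.76024 + 10.863*I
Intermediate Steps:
f(E) = -⅔ (f(E) = (0 - 2)/3 = (⅓)*(-2) = -⅔)
A(V) = √2*√V (A(V) = √(2*V) = √2*√V)
A(-59) - (-1770/2391 + S(-48, f(1))/1853) = √2*√(-59) - (-1770/2391 - 37/1853) = √2*(I*√59) - (-1770*1/2391 - 37*1/1853) = I*√118 - (-590/797 - 37/1853) = I*√118 - 1*(-1122759/1476841) = I*√118 + 1122759/1476841 = 1122759/1476841 + I*√118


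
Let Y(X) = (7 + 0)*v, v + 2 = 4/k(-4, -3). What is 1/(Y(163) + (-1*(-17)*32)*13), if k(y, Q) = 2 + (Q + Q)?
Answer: 1/7051 ≈ 0.00014182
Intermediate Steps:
k(y, Q) = 2 + 2*Q
v = -3 (v = -2 + 4/(2 + 2*(-3)) = -2 + 4/(2 - 6) = -2 + 4/(-4) = -2 + 4*(-¼) = -2 - 1 = -3)
Y(X) = -21 (Y(X) = (7 + 0)*(-3) = 7*(-3) = -21)
1/(Y(163) + (-1*(-17)*32)*13) = 1/(-21 + (-1*(-17)*32)*13) = 1/(-21 + (17*32)*13) = 1/(-21 + 544*13) = 1/(-21 + 7072) = 1/7051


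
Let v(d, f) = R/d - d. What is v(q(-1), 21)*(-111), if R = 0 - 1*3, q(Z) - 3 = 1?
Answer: 2109/4 ≈ 527.25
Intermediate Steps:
q(Z) = 4 (q(Z) = 3 + 1 = 4)
R = -3 (R = 0 - 3 = -3)
v(d, f) = -d - 3/d (v(d, f) = -3/d - d = -d - 3/d)
v(q(-1), 21)*(-111) = (-1*4 - 3/4)*(-111) = (-4 - 3*¼)*(-111) = (-4 - ¾)*(-111) = -19/4*(-111) = 2109/4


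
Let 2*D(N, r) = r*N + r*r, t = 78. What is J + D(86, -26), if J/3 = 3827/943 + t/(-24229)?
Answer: -17543446173/22847947 ≈ -767.83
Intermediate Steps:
D(N, r) = r**2/2 + N*r/2 (D(N, r) = (r*N + r*r)/2 = (N*r + r**2)/2 = (r**2 + N*r)/2 = r**2/2 + N*r/2)
J = 277952487/22847947 (J = 3*(3827/943 + 78/(-24229)) = 3*(3827*(1/943) + 78*(-1/24229)) = 3*(3827/943 - 78/24229) = 3*(92650829/22847947) = 277952487/22847947 ≈ 12.165)
J + D(86, -26) = 277952487/22847947 + (1/2)*(-26)*(86 - 26) = 277952487/22847947 + (1/2)*(-26)*60 = 277952487/22847947 - 780 = -17543446173/22847947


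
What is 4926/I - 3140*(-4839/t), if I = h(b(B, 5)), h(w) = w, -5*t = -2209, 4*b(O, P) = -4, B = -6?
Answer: 65090766/2209 ≈ 29466.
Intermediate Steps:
b(O, P) = -1 (b(O, P) = (¼)*(-4) = -1)
t = 2209/5 (t = -⅕*(-2209) = 2209/5 ≈ 441.80)
I = -1
4926/I - 3140*(-4839/t) = 4926/(-1) - 3140/((2209/5)/(-4839)) = 4926*(-1) - 3140/((2209/5)*(-1/4839)) = -4926 - 3140/(-2209/24195) = -4926 - 3140*(-24195/2209) = -4926 + 75972300/2209 = 65090766/2209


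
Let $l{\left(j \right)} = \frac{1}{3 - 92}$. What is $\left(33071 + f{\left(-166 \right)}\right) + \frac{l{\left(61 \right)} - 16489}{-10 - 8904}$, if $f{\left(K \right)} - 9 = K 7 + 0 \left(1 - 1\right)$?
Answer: $\frac{12661742575}{396673} \approx 31920.0$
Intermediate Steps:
$l{\left(j \right)} = - \frac{1}{89}$ ($l{\left(j \right)} = \frac{1}{-89} = - \frac{1}{89}$)
$f{\left(K \right)} = 9 + 7 K$ ($f{\left(K \right)} = 9 + \left(K 7 + 0 \left(1 - 1\right)\right) = 9 + \left(7 K + 0 \cdot 0\right) = 9 + \left(7 K + 0\right) = 9 + 7 K$)
$\left(33071 + f{\left(-166 \right)}\right) + \frac{l{\left(61 \right)} - 16489}{-10 - 8904} = \left(33071 + \left(9 + 7 \left(-166\right)\right)\right) + \frac{- \frac{1}{89} - 16489}{-10 - 8904} = \left(33071 + \left(9 - 1162\right)\right) - \frac{1467522}{89 \left(-8914\right)} = \left(33071 - 1153\right) - - \frac{733761}{396673} = 31918 + \frac{733761}{396673} = \frac{12661742575}{396673}$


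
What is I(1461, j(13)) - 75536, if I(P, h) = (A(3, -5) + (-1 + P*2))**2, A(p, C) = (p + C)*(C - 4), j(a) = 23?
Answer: 8562185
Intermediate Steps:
A(p, C) = (-4 + C)*(C + p) (A(p, C) = (C + p)*(-4 + C) = (-4 + C)*(C + p))
I(P, h) = (17 + 2*P)**2 (I(P, h) = (((-5)**2 - 4*(-5) - 4*3 - 5*3) + (-1 + P*2))**2 = ((25 + 20 - 12 - 15) + (-1 + 2*P))**2 = (18 + (-1 + 2*P))**2 = (17 + 2*P)**2)
I(1461, j(13)) - 75536 = (17 + 2*1461)**2 - 75536 = (17 + 2922)**2 - 75536 = 2939**2 - 75536 = 8637721 - 75536 = 8562185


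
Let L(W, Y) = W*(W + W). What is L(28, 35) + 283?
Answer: 1851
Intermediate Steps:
L(W, Y) = 2*W**2 (L(W, Y) = W*(2*W) = 2*W**2)
L(28, 35) + 283 = 2*28**2 + 283 = 2*784 + 283 = 1568 + 283 = 1851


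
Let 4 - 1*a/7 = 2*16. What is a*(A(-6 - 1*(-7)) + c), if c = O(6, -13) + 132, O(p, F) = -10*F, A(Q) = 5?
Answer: -52332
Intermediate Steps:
a = -196 (a = 28 - 14*16 = 28 - 7*32 = 28 - 224 = -196)
c = 262 (c = -10*(-13) + 132 = 130 + 132 = 262)
a*(A(-6 - 1*(-7)) + c) = -196*(5 + 262) = -196*267 = -52332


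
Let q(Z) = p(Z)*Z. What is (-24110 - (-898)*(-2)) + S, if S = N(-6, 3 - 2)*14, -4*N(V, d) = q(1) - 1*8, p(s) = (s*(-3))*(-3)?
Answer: -51819/2 ≈ -25910.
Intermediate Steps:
p(s) = 9*s (p(s) = -3*s*(-3) = 9*s)
q(Z) = 9*Z² (q(Z) = (9*Z)*Z = 9*Z²)
N(V, d) = -¼ (N(V, d) = -(9*1² - 1*8)/4 = -(9*1 - 8)/4 = -(9 - 8)/4 = -¼*1 = -¼)
S = -7/2 (S = -¼*14 = -7/2 ≈ -3.5000)
(-24110 - (-898)*(-2)) + S = (-24110 - (-898)*(-2)) - 7/2 = (-24110 - 1*1796) - 7/2 = (-24110 - 1796) - 7/2 = -25906 - 7/2 = -51819/2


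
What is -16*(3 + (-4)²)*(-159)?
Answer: 48336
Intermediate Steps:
-16*(3 + (-4)²)*(-159) = -16*(3 + 16)*(-159) = -16*19*(-159) = -304*(-159) = 48336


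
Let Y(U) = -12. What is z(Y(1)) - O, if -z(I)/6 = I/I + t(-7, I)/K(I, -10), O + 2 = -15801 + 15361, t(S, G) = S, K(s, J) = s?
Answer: 865/2 ≈ 432.50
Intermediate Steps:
O = -442 (O = -2 + (-15801 + 15361) = -2 - 440 = -442)
z(I) = -6 + 42/I (z(I) = -6*(I/I - 7/I) = -6*(1 - 7/I) = -6 + 42/I)
z(Y(1)) - O = (-6 + 42/(-12)) - 1*(-442) = (-6 + 42*(-1/12)) + 442 = (-6 - 7/2) + 442 = -19/2 + 442 = 865/2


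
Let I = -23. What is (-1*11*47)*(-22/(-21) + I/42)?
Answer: -517/2 ≈ -258.50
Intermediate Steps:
(-1*11*47)*(-22/(-21) + I/42) = (-1*11*47)*(-22/(-21) - 23/42) = (-11*47)*(-22*(-1/21) - 23*1/42) = -517*(22/21 - 23/42) = -517*½ = -517/2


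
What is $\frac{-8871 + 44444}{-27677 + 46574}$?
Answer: $\frac{35573}{18897} \approx 1.8825$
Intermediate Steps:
$\frac{-8871 + 44444}{-27677 + 46574} = \frac{35573}{18897}$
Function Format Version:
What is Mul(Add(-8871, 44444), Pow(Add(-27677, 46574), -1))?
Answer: Rational(35573, 18897) ≈ 1.8825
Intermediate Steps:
Mul(Add(-8871, 44444), Pow(Add(-27677, 46574), -1)) = Mul(35573, Pow(18897, -1)) = Mul(35573, Rational(1, 18897)) = Rational(35573, 18897)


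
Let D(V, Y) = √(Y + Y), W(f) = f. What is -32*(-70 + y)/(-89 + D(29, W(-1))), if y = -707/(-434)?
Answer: -2012112/81871 - 22608*I*√2/81871 ≈ -24.577 - 0.39052*I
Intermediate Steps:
D(V, Y) = √2*√Y (D(V, Y) = √(2*Y) = √2*√Y)
y = 101/62 (y = -707*(-1/434) = 101/62 ≈ 1.6290)
-32*(-70 + y)/(-89 + D(29, W(-1))) = -32*(-70 + 101/62)/(-89 + √2*√(-1)) = -(-67824)/(31*(-89 + √2*I)) = -(-67824)/(31*(-89 + I*√2)) = 67824/(31*(-89 + I*√2))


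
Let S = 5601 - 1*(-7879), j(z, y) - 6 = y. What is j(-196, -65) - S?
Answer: -13539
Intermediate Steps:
j(z, y) = 6 + y
S = 13480 (S = 5601 + 7879 = 13480)
j(-196, -65) - S = (6 - 65) - 1*13480 = -59 - 13480 = -13539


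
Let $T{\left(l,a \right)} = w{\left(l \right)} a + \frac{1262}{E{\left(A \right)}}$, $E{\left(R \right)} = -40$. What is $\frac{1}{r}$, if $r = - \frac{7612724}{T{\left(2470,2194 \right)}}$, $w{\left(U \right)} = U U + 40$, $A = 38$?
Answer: $- \frac{267709246569}{152254480} \approx -1758.3$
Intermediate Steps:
$w{\left(U \right)} = 40 + U^{2}$ ($w{\left(U \right)} = U^{2} + 40 = 40 + U^{2}$)
$T{\left(l,a \right)} = - \frac{631}{20} + a \left(40 + l^{2}\right)$ ($T{\left(l,a \right)} = \left(40 + l^{2}\right) a + \frac{1262}{-40} = a \left(40 + l^{2}\right) + 1262 \left(- \frac{1}{40}\right) = a \left(40 + l^{2}\right) - \frac{631}{20} = - \frac{631}{20} + a \left(40 + l^{2}\right)$)
$r = - \frac{152254480}{267709246569}$ ($r = - \frac{7612724}{- \frac{631}{20} + 2194 \left(40 + 2470^{2}\right)} = - \frac{7612724}{- \frac{631}{20} + 2194 \left(40 + 6100900\right)} = - \frac{7612724}{- \frac{631}{20} + 2194 \cdot 6100940} = - \frac{7612724}{- \frac{631}{20} + 13385462360} = - \frac{7612724}{\frac{267709246569}{20}} = \left(-7612724\right) \frac{20}{267709246569} = - \frac{152254480}{267709246569} \approx -0.00056873$)
$\frac{1}{r} = \frac{1}{- \frac{152254480}{267709246569}} = - \frac{267709246569}{152254480}$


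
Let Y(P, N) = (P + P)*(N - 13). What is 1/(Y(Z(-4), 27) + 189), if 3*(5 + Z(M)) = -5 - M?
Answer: 3/119 ≈ 0.025210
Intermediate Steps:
Z(M) = -20/3 - M/3 (Z(M) = -5 + (-5 - M)/3 = -5 + (-5/3 - M/3) = -20/3 - M/3)
Y(P, N) = 2*P*(-13 + N) (Y(P, N) = (2*P)*(-13 + N) = 2*P*(-13 + N))
1/(Y(Z(-4), 27) + 189) = 1/(2*(-20/3 - ⅓*(-4))*(-13 + 27) + 189) = 1/(2*(-20/3 + 4/3)*14 + 189) = 1/(2*(-16/3)*14 + 189) = 1/(-448/3 + 189) = 1/(119/3) = 3/119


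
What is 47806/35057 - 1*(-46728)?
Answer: 148926482/3187 ≈ 46729.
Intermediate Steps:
47806/35057 - 1*(-46728) = 47806*(1/35057) + 46728 = 4346/3187 + 46728 = 148926482/3187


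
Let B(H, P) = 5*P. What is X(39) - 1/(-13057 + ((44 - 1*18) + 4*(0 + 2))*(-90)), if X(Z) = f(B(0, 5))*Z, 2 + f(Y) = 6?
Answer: 2514253/16117 ≈ 156.00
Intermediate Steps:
f(Y) = 4 (f(Y) = -2 + 6 = 4)
X(Z) = 4*Z
X(39) - 1/(-13057 + ((44 - 1*18) + 4*(0 + 2))*(-90)) = 4*39 - 1/(-13057 + ((44 - 1*18) + 4*(0 + 2))*(-90)) = 156 - 1/(-13057 + ((44 - 18) + 4*2)*(-90)) = 156 - 1/(-13057 + (26 + 8)*(-90)) = 156 - 1/(-13057 + 34*(-90)) = 156 - 1/(-13057 - 3060) = 156 - 1/(-16117) = 156 - 1*(-1/16117) = 156 + 1/16117 = 2514253/16117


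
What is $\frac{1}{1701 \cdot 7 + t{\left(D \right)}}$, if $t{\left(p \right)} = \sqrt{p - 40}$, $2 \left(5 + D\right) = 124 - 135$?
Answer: $\frac{23814}{283553399} - \frac{i \sqrt{202}}{283553399} \approx 8.3984 \cdot 10^{-5} - 5.0123 \cdot 10^{-8} i$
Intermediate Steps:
$D = - \frac{21}{2}$ ($D = -5 + \frac{124 - 135}{2} = -5 + \frac{1}{2} \left(-11\right) = -5 - \frac{11}{2} = - \frac{21}{2} \approx -10.5$)
$t{\left(p \right)} = \sqrt{-40 + p}$
$\frac{1}{1701 \cdot 7 + t{\left(D \right)}} = \frac{1}{1701 \cdot 7 + \sqrt{-40 - \frac{21}{2}}} = \frac{1}{11907 + \sqrt{- \frac{101}{2}}} = \frac{1}{11907 + \frac{i \sqrt{202}}{2}}$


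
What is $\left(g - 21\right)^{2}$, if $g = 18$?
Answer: $9$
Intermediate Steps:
$\left(g - 21\right)^{2} = \left(18 - 21\right)^{2} = \left(-3\right)^{2} = 9$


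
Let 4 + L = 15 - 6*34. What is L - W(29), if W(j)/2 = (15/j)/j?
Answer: -162343/841 ≈ -193.04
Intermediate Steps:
W(j) = 30/j² (W(j) = 2*((15/j)/j) = 2*(15/j²) = 30/j²)
L = -193 (L = -4 + (15 - 6*34) = -4 + (15 - 204) = -4 - 189 = -193)
L - W(29) = -193 - 30/29² = -193 - 30/841 = -162343/841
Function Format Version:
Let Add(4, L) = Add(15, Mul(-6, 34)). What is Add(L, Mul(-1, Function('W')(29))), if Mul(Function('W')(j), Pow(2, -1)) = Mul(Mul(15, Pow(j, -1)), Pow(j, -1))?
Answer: Rational(-162343, 841) ≈ -193.04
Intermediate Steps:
Function('W')(j) = Mul(30, Pow(j, -2)) (Function('W')(j) = Mul(2, Mul(Mul(15, Pow(j, -1)), Pow(j, -1))) = Mul(2, Mul(15, Pow(j, -2))) = Mul(30, Pow(j, -2)))
L = -193 (L = Add(-4, Add(15, Mul(-6, 34))) = Add(-4, Add(15, -204)) = Add(-4, -189) = -193)
Add(L, Mul(-1, Function('W')(29))) = Add(-193, Mul(-1, Mul(30, Pow(29, -2)))) = Add(-193, Mul(-1, Mul(30, Rational(1, 841)))) = Add(-193, Mul(-1, Rational(30, 841))) = Add(-193, Rational(-30, 841)) = Rational(-162343, 841)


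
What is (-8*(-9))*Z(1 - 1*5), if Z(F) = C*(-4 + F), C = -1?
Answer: 576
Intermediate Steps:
Z(F) = 4 - F (Z(F) = -(-4 + F) = 4 - F)
(-8*(-9))*Z(1 - 1*5) = (-8*(-9))*(4 - (1 - 1*5)) = 72*(4 - (1 - 5)) = 72*(4 - 1*(-4)) = 72*(4 + 4) = 72*8 = 576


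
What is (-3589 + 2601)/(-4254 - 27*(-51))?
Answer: 988/2877 ≈ 0.34341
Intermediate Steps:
(-3589 + 2601)/(-4254 - 27*(-51)) = -988/(-4254 + 1377) = -988/(-2877) = -988*(-1/2877) = 988/2877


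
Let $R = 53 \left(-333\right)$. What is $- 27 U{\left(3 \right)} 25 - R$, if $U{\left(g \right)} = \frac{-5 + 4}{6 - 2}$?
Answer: $\frac{71271}{4} \approx 17818.0$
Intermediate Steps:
$U{\left(g \right)} = - \frac{1}{4}$
$R = -17649$
$- 27 U{\left(3 \right)} 25 - R = \left(-27\right) \left(- \frac{1}{4}\right) 25 - -17649 = \frac{27}{4} \cdot 25 + 17649 = \frac{675}{4} + 17649 = \frac{71271}{4}$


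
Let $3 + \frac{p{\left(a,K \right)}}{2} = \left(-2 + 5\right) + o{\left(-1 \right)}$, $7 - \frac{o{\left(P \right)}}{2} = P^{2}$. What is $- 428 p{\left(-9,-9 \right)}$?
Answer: $-10272$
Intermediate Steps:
$o{\left(P \right)} = 14 - 2 P^{2}$
$p{\left(a,K \right)} = 24$ ($p{\left(a,K \right)} = -6 + 2 \left(\left(-2 + 5\right) + \left(14 - 2 \left(-1\right)^{2}\right)\right) = -6 + 2 \left(3 + \left(14 - 2\right)\right) = -6 + 2 \left(3 + 12\right) = -6 + 2 \cdot 15 = -6 + 30 = 24$)
$- 428 p{\left(-9,-9 \right)} = \left(-428\right) 24 = -10272$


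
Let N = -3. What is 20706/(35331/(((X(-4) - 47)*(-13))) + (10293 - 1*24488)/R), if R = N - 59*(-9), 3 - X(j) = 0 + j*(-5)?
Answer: 568503936/427783 ≈ 1329.0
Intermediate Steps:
X(j) = 3 + 5*j (X(j) = 3 - (0 + j*(-5)) = 3 - (0 - 5*j) = 3 - (-5)*j = 3 + 5*j)
R = 528 (R = -3 - 59*(-9) = -3 + 531 = 528)
20706/(35331/(((X(-4) - 47)*(-13))) + (10293 - 1*24488)/R) = 20706/(35331/((((3 + 5*(-4)) - 47)*(-13))) + (10293 - 1*24488)/528) = 20706/(35331/((((3 - 20) - 47)*(-13))) + (10293 - 24488)*(1/528)) = 20706/(35331/(((-17 - 47)*(-13))) - 14195*1/528) = 20706/(35331/((-64*(-13))) - 14195/528) = 20706/(35331/832 - 14195/528) = 20706/(427783/27456) = 20706*(27456/427783) = 568503936/427783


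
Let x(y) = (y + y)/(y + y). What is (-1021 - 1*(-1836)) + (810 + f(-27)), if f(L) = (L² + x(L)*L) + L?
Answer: 2300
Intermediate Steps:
x(y) = 1 (x(y) = (2*y)/((2*y)) = (2*y)*(1/(2*y)) = 1)
f(L) = L² + 2*L (f(L) = (L² + 1*L) + L = (L² + L) + L = (L + L²) + L = L² + 2*L)
(-1021 - 1*(-1836)) + (810 + f(-27)) = (-1021 - 1*(-1836)) + (810 - 27*(2 - 27)) = (-1021 + 1836) + (810 - 27*(-25)) = 815 + (810 + 675) = 815 + 1485 = 2300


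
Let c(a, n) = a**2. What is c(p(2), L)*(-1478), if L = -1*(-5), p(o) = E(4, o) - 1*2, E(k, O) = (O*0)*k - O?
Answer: -23648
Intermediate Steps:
E(k, O) = -O (E(k, O) = 0*k - O = 0 - O = -O)
p(o) = -2 - o (p(o) = -o - 1*2 = -o - 2 = -2 - o)
L = 5
c(p(2), L)*(-1478) = (-2 - 1*2)**2*(-1478) = (-2 - 2)**2*(-1478) = (-4)**2*(-1478) = 16*(-1478) = -23648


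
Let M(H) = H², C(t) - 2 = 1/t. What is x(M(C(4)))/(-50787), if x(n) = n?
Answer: -1/10032 ≈ -9.9681e-5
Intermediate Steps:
C(t) = 2 + 1/t
x(M(C(4)))/(-50787) = (2 + 1/4)²/(-50787) = (2 + ¼)²*(-1/50787) = (9/4)²*(-1/50787) = (81/16)*(-1/50787) = -1/10032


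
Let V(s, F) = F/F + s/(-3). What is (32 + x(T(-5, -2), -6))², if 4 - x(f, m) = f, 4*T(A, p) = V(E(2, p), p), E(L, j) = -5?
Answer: 11236/9 ≈ 1248.4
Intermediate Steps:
V(s, F) = 1 - s/3 (V(s, F) = 1 + s*(-⅓) = 1 - s/3)
T(A, p) = ⅔ (T(A, p) = (1 - ⅓*(-5))/4 = (1 + 5/3)/4 = (¼)*(8/3) = ⅔)
x(f, m) = 4 - f
(32 + x(T(-5, -2), -6))² = (32 + (4 - 1*⅔))² = (32 + (4 - ⅔))² = (32 + 10/3)² = (106/3)² = 11236/9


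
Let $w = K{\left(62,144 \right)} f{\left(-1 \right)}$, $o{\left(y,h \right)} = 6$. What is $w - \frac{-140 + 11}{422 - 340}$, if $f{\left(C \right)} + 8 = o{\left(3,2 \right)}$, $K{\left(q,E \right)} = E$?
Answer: $- \frac{23487}{82} \approx -286.43$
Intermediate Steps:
$f{\left(C \right)} = -2$ ($f{\left(C \right)} = -8 + 6 = -2$)
$w = -288$ ($w = 144 \left(-2\right) = -288$)
$w - \frac{-140 + 11}{422 - 340} = -288 - \frac{-140 + 11}{422 - 340} = -288 - \frac{1}{82} \left(-129\right) = -288 - - \frac{129}{82} = -288 + \frac{129}{82} = - \frac{23487}{82}$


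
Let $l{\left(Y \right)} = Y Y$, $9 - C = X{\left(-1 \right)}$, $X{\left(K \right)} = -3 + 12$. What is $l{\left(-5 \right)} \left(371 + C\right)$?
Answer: $9275$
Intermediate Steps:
$X{\left(K \right)} = 9$
$C = 0$ ($C = 9 - 9 = 0$)
$l{\left(Y \right)} = Y^{2}$
$l{\left(-5 \right)} \left(371 + C\right) = \left(-5\right)^{2} \left(371 + 0\right) = 25 \cdot 371 = 9275$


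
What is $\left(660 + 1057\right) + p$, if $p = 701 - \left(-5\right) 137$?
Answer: $3103$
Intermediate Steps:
$p = 1386$ ($p = 701 - -685 = 701 + 685 = 1386$)
$\left(660 + 1057\right) + p = \left(660 + 1057\right) + 1386 = 1717 + 1386 = 3103$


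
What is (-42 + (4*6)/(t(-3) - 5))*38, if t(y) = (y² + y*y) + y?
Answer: -7524/5 ≈ -1504.8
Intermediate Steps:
t(y) = y + 2*y² (t(y) = (y² + y²) + y = 2*y² + y = y + 2*y²)
(-42 + (4*6)/(t(-3) - 5))*38 = (-42 + (4*6)/(-3*(1 + 2*(-3)) - 5))*38 = (-42 + 24/(-3*(1 - 6) - 5))*38 = (-42 + 24/(-3*(-5) - 5))*38 = (-42 + 24/(15 - 5))*38 = (-42 + 24/10)*38 = (-42 + 24*(⅒))*38 = (-42 + 12/5)*38 = -198/5*38 = -7524/5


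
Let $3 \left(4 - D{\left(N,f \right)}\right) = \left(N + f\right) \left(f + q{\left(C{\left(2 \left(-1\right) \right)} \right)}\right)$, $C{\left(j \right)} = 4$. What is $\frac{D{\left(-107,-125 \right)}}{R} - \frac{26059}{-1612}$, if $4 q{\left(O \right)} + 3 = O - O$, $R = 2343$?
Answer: $\frac{136159567}{11330748} \approx 12.017$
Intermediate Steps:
$q{\left(O \right)} = - \frac{3}{4}$ ($q{\left(O \right)} = - \frac{3}{4} + \frac{O - O}{4} = - \frac{3}{4} + \frac{1}{4} \cdot 0 = - \frac{3}{4} + 0 = - \frac{3}{4}$)
$D{\left(N,f \right)} = 4 - \frac{\left(- \frac{3}{4} + f\right) \left(N + f\right)}{3}$ ($D{\left(N,f \right)} = 4 - \frac{\left(N + f\right) \left(f - \frac{3}{4}\right)}{3} = 4 - \frac{\left(N + f\right) \left(- \frac{3}{4} + f\right)}{3} = 4 - \frac{\left(- \frac{3}{4} + f\right) \left(N + f\right)}{3}$)
$\frac{D{\left(-107,-125 \right)}}{R} - \frac{26059}{-1612} = \frac{4 - \frac{\left(-125\right)^{2}}{3} + \frac{1}{4} \left(-107\right) + \frac{1}{4} \left(-125\right) - \left(- \frac{107}{3}\right) \left(-125\right)}{2343} - \frac{26059}{-1612} = \left(4 - \frac{15625}{3} - \frac{107}{4} - \frac{125}{4} - \frac{13375}{3}\right) \frac{1}{2343} - - \frac{26059}{1612} = \left(4 - \frac{15625}{3} - \frac{107}{4} - \frac{125}{4} - \frac{13375}{3}\right) \frac{1}{2343} + \frac{26059}{1612} = \left(- \frac{29162}{3}\right) \frac{1}{2343} + \frac{26059}{1612} = - \frac{29162}{7029} + \frac{26059}{1612} = \frac{136159567}{11330748}$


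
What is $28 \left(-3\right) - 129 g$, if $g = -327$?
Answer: $42099$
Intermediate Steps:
$28 \left(-3\right) - 129 g = 28 \left(-3\right) - -42183 = -84 + 42183 = 42099$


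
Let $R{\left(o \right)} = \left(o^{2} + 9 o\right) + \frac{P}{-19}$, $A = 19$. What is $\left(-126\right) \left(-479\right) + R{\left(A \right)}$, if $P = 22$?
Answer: $\frac{1156812}{19} \approx 60885.0$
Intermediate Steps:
$R{\left(o \right)} = - \frac{22}{19} + o^{2} + 9 o$ ($R{\left(o \right)} = \left(o^{2} + 9 o\right) + \frac{22}{-19} = \left(o^{2} + 9 o\right) + 22 \left(- \frac{1}{19}\right) = \left(o^{2} + 9 o\right) - \frac{22}{19} = - \frac{22}{19} + o^{2} + 9 o$)
$\left(-126\right) \left(-479\right) + R{\left(A \right)} = \left(-126\right) \left(-479\right) + \left(- \frac{22}{19} + 19^{2} + 9 \cdot 19\right) = 60354 + \left(- \frac{22}{19} + 361 + 171\right) = 60354 + \frac{10086}{19} = \frac{1156812}{19}$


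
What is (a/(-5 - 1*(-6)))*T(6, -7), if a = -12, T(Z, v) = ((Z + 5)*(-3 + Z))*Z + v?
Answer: -2292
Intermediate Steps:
T(Z, v) = v + Z*(-3 + Z)*(5 + Z) (T(Z, v) = ((5 + Z)*(-3 + Z))*Z + v = ((-3 + Z)*(5 + Z))*Z + v = Z*(-3 + Z)*(5 + Z) + v = v + Z*(-3 + Z)*(5 + Z))
(a/(-5 - 1*(-6)))*T(6, -7) = (-12/(-5 - 1*(-6)))*(-7 + 6³ - 15*6 + 2*6²) = (-12/(-5 + 6))*(-7 + 216 - 90 + 2*36) = (-12/1)*(-7 + 216 - 90 + 72) = -12*1*191 = -12*191 = -2292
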